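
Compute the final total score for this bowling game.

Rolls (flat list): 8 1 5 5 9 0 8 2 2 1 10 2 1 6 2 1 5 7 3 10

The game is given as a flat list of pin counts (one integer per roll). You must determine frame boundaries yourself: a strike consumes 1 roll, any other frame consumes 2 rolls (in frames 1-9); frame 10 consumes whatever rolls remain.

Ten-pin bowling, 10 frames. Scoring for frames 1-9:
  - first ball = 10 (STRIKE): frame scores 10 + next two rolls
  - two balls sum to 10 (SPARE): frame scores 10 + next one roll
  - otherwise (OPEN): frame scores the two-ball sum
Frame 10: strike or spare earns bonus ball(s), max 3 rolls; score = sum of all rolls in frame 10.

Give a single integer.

Frame 1: OPEN (8+1=9). Cumulative: 9
Frame 2: SPARE (5+5=10). 10 + next roll (9) = 19. Cumulative: 28
Frame 3: OPEN (9+0=9). Cumulative: 37
Frame 4: SPARE (8+2=10). 10 + next roll (2) = 12. Cumulative: 49
Frame 5: OPEN (2+1=3). Cumulative: 52
Frame 6: STRIKE. 10 + next two rolls (2+1) = 13. Cumulative: 65
Frame 7: OPEN (2+1=3). Cumulative: 68
Frame 8: OPEN (6+2=8). Cumulative: 76
Frame 9: OPEN (1+5=6). Cumulative: 82
Frame 10: SPARE. Sum of all frame-10 rolls (7+3+10) = 20. Cumulative: 102

Answer: 102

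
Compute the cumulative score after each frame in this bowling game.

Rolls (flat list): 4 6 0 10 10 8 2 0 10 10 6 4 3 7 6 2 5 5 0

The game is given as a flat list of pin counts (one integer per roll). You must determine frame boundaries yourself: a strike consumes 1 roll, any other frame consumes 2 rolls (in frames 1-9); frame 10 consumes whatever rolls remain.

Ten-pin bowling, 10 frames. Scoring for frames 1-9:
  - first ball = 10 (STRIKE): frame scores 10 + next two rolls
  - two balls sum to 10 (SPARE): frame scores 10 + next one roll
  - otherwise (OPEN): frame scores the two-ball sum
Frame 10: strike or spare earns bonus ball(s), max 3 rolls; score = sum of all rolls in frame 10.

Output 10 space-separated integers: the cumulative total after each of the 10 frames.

Answer: 10 30 50 60 80 100 113 129 137 147

Derivation:
Frame 1: SPARE (4+6=10). 10 + next roll (0) = 10. Cumulative: 10
Frame 2: SPARE (0+10=10). 10 + next roll (10) = 20. Cumulative: 30
Frame 3: STRIKE. 10 + next two rolls (8+2) = 20. Cumulative: 50
Frame 4: SPARE (8+2=10). 10 + next roll (0) = 10. Cumulative: 60
Frame 5: SPARE (0+10=10). 10 + next roll (10) = 20. Cumulative: 80
Frame 6: STRIKE. 10 + next two rolls (6+4) = 20. Cumulative: 100
Frame 7: SPARE (6+4=10). 10 + next roll (3) = 13. Cumulative: 113
Frame 8: SPARE (3+7=10). 10 + next roll (6) = 16. Cumulative: 129
Frame 9: OPEN (6+2=8). Cumulative: 137
Frame 10: SPARE. Sum of all frame-10 rolls (5+5+0) = 10. Cumulative: 147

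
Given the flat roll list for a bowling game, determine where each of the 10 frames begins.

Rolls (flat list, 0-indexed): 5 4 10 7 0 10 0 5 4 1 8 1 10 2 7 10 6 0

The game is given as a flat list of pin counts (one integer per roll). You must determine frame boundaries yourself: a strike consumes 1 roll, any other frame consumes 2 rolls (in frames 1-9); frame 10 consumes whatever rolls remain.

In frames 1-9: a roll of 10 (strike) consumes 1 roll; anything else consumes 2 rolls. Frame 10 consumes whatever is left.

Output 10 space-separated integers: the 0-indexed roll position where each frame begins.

Frame 1 starts at roll index 0: rolls=5,4 (sum=9), consumes 2 rolls
Frame 2 starts at roll index 2: roll=10 (strike), consumes 1 roll
Frame 3 starts at roll index 3: rolls=7,0 (sum=7), consumes 2 rolls
Frame 4 starts at roll index 5: roll=10 (strike), consumes 1 roll
Frame 5 starts at roll index 6: rolls=0,5 (sum=5), consumes 2 rolls
Frame 6 starts at roll index 8: rolls=4,1 (sum=5), consumes 2 rolls
Frame 7 starts at roll index 10: rolls=8,1 (sum=9), consumes 2 rolls
Frame 8 starts at roll index 12: roll=10 (strike), consumes 1 roll
Frame 9 starts at roll index 13: rolls=2,7 (sum=9), consumes 2 rolls
Frame 10 starts at roll index 15: 3 remaining rolls

Answer: 0 2 3 5 6 8 10 12 13 15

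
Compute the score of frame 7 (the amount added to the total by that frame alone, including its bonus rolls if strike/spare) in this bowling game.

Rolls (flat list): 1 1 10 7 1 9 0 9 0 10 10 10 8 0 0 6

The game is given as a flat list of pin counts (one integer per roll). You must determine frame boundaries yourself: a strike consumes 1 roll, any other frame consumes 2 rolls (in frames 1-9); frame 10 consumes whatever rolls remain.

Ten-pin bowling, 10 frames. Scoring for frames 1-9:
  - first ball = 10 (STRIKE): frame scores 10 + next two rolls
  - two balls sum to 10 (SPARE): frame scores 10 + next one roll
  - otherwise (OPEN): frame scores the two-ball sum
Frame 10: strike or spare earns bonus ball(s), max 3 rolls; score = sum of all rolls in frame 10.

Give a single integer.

Frame 1: OPEN (1+1=2). Cumulative: 2
Frame 2: STRIKE. 10 + next two rolls (7+1) = 18. Cumulative: 20
Frame 3: OPEN (7+1=8). Cumulative: 28
Frame 4: OPEN (9+0=9). Cumulative: 37
Frame 5: OPEN (9+0=9). Cumulative: 46
Frame 6: STRIKE. 10 + next two rolls (10+10) = 30. Cumulative: 76
Frame 7: STRIKE. 10 + next two rolls (10+8) = 28. Cumulative: 104
Frame 8: STRIKE. 10 + next two rolls (8+0) = 18. Cumulative: 122
Frame 9: OPEN (8+0=8). Cumulative: 130

Answer: 28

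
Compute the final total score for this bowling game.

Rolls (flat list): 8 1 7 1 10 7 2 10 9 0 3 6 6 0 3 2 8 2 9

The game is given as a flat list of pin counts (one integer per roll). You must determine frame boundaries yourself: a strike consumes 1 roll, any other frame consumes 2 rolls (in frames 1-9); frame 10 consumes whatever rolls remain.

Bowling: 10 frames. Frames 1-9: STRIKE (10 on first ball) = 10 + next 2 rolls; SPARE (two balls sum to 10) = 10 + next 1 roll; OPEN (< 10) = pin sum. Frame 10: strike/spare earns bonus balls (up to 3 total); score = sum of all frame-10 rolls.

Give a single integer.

Answer: 112

Derivation:
Frame 1: OPEN (8+1=9). Cumulative: 9
Frame 2: OPEN (7+1=8). Cumulative: 17
Frame 3: STRIKE. 10 + next two rolls (7+2) = 19. Cumulative: 36
Frame 4: OPEN (7+2=9). Cumulative: 45
Frame 5: STRIKE. 10 + next two rolls (9+0) = 19. Cumulative: 64
Frame 6: OPEN (9+0=9). Cumulative: 73
Frame 7: OPEN (3+6=9). Cumulative: 82
Frame 8: OPEN (6+0=6). Cumulative: 88
Frame 9: OPEN (3+2=5). Cumulative: 93
Frame 10: SPARE. Sum of all frame-10 rolls (8+2+9) = 19. Cumulative: 112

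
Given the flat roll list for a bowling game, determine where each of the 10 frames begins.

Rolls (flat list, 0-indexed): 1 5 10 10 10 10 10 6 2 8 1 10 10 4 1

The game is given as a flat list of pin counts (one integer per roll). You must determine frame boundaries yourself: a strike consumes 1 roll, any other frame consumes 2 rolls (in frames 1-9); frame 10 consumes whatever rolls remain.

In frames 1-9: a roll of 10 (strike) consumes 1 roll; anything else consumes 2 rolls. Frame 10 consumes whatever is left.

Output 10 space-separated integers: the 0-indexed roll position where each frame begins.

Answer: 0 2 3 4 5 6 7 9 11 12

Derivation:
Frame 1 starts at roll index 0: rolls=1,5 (sum=6), consumes 2 rolls
Frame 2 starts at roll index 2: roll=10 (strike), consumes 1 roll
Frame 3 starts at roll index 3: roll=10 (strike), consumes 1 roll
Frame 4 starts at roll index 4: roll=10 (strike), consumes 1 roll
Frame 5 starts at roll index 5: roll=10 (strike), consumes 1 roll
Frame 6 starts at roll index 6: roll=10 (strike), consumes 1 roll
Frame 7 starts at roll index 7: rolls=6,2 (sum=8), consumes 2 rolls
Frame 8 starts at roll index 9: rolls=8,1 (sum=9), consumes 2 rolls
Frame 9 starts at roll index 11: roll=10 (strike), consumes 1 roll
Frame 10 starts at roll index 12: 3 remaining rolls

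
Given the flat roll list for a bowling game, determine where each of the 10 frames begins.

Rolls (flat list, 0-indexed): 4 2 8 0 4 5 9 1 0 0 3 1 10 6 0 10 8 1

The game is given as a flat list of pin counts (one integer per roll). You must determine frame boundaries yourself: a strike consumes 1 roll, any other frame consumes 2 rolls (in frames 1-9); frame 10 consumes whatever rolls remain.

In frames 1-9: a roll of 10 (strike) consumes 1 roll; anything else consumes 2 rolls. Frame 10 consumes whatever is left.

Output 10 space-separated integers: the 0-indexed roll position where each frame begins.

Answer: 0 2 4 6 8 10 12 13 15 16

Derivation:
Frame 1 starts at roll index 0: rolls=4,2 (sum=6), consumes 2 rolls
Frame 2 starts at roll index 2: rolls=8,0 (sum=8), consumes 2 rolls
Frame 3 starts at roll index 4: rolls=4,5 (sum=9), consumes 2 rolls
Frame 4 starts at roll index 6: rolls=9,1 (sum=10), consumes 2 rolls
Frame 5 starts at roll index 8: rolls=0,0 (sum=0), consumes 2 rolls
Frame 6 starts at roll index 10: rolls=3,1 (sum=4), consumes 2 rolls
Frame 7 starts at roll index 12: roll=10 (strike), consumes 1 roll
Frame 8 starts at roll index 13: rolls=6,0 (sum=6), consumes 2 rolls
Frame 9 starts at roll index 15: roll=10 (strike), consumes 1 roll
Frame 10 starts at roll index 16: 2 remaining rolls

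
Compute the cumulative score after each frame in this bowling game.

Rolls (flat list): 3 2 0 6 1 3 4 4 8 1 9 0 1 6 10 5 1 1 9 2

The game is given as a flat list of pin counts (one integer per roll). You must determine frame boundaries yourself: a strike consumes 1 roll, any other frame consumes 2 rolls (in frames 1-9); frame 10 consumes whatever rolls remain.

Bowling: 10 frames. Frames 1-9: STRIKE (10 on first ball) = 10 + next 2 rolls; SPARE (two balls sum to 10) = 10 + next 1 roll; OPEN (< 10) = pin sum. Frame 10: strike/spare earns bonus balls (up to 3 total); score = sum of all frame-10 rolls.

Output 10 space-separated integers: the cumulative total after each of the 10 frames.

Frame 1: OPEN (3+2=5). Cumulative: 5
Frame 2: OPEN (0+6=6). Cumulative: 11
Frame 3: OPEN (1+3=4). Cumulative: 15
Frame 4: OPEN (4+4=8). Cumulative: 23
Frame 5: OPEN (8+1=9). Cumulative: 32
Frame 6: OPEN (9+0=9). Cumulative: 41
Frame 7: OPEN (1+6=7). Cumulative: 48
Frame 8: STRIKE. 10 + next two rolls (5+1) = 16. Cumulative: 64
Frame 9: OPEN (5+1=6). Cumulative: 70
Frame 10: SPARE. Sum of all frame-10 rolls (1+9+2) = 12. Cumulative: 82

Answer: 5 11 15 23 32 41 48 64 70 82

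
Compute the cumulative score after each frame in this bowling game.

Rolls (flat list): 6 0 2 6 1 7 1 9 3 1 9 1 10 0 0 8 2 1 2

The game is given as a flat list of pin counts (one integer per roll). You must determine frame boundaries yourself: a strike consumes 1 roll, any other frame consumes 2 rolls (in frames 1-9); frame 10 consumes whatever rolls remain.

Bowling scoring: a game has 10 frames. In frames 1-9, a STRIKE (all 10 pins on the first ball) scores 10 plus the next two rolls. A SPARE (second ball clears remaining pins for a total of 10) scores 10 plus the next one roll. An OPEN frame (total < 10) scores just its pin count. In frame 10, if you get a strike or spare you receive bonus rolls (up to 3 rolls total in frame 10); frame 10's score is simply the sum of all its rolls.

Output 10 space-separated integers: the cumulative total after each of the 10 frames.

Frame 1: OPEN (6+0=6). Cumulative: 6
Frame 2: OPEN (2+6=8). Cumulative: 14
Frame 3: OPEN (1+7=8). Cumulative: 22
Frame 4: SPARE (1+9=10). 10 + next roll (3) = 13. Cumulative: 35
Frame 5: OPEN (3+1=4). Cumulative: 39
Frame 6: SPARE (9+1=10). 10 + next roll (10) = 20. Cumulative: 59
Frame 7: STRIKE. 10 + next two rolls (0+0) = 10. Cumulative: 69
Frame 8: OPEN (0+0=0). Cumulative: 69
Frame 9: SPARE (8+2=10). 10 + next roll (1) = 11. Cumulative: 80
Frame 10: OPEN. Sum of all frame-10 rolls (1+2) = 3. Cumulative: 83

Answer: 6 14 22 35 39 59 69 69 80 83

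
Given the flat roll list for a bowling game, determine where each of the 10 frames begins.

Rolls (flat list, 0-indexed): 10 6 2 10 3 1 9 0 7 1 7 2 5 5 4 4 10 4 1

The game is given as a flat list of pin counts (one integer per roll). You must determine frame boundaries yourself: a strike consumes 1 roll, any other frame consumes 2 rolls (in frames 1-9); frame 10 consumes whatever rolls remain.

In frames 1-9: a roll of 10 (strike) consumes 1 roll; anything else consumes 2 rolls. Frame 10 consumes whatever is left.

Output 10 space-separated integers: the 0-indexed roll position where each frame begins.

Answer: 0 1 3 4 6 8 10 12 14 16

Derivation:
Frame 1 starts at roll index 0: roll=10 (strike), consumes 1 roll
Frame 2 starts at roll index 1: rolls=6,2 (sum=8), consumes 2 rolls
Frame 3 starts at roll index 3: roll=10 (strike), consumes 1 roll
Frame 4 starts at roll index 4: rolls=3,1 (sum=4), consumes 2 rolls
Frame 5 starts at roll index 6: rolls=9,0 (sum=9), consumes 2 rolls
Frame 6 starts at roll index 8: rolls=7,1 (sum=8), consumes 2 rolls
Frame 7 starts at roll index 10: rolls=7,2 (sum=9), consumes 2 rolls
Frame 8 starts at roll index 12: rolls=5,5 (sum=10), consumes 2 rolls
Frame 9 starts at roll index 14: rolls=4,4 (sum=8), consumes 2 rolls
Frame 10 starts at roll index 16: 3 remaining rolls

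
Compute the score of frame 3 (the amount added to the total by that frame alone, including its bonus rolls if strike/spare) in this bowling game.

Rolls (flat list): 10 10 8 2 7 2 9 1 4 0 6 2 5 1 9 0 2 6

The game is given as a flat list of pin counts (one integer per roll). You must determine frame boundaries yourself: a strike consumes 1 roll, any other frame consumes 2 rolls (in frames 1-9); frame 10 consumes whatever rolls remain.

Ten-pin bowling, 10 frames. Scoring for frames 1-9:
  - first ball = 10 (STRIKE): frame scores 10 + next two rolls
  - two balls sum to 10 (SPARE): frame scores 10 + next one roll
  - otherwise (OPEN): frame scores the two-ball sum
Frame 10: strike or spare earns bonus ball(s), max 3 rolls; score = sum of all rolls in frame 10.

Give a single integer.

Frame 1: STRIKE. 10 + next two rolls (10+8) = 28. Cumulative: 28
Frame 2: STRIKE. 10 + next two rolls (8+2) = 20. Cumulative: 48
Frame 3: SPARE (8+2=10). 10 + next roll (7) = 17. Cumulative: 65
Frame 4: OPEN (7+2=9). Cumulative: 74
Frame 5: SPARE (9+1=10). 10 + next roll (4) = 14. Cumulative: 88

Answer: 17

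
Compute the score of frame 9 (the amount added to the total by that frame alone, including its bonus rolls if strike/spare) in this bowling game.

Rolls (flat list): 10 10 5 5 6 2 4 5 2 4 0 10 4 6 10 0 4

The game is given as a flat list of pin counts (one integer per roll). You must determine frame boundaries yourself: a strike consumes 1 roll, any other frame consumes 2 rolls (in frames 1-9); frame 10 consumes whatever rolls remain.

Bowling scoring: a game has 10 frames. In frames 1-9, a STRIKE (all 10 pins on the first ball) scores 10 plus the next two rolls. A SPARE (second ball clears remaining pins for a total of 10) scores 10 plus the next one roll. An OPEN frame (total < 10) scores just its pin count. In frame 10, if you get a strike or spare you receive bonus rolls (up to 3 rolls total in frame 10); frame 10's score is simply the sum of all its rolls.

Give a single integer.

Answer: 14

Derivation:
Frame 1: STRIKE. 10 + next two rolls (10+5) = 25. Cumulative: 25
Frame 2: STRIKE. 10 + next two rolls (5+5) = 20. Cumulative: 45
Frame 3: SPARE (5+5=10). 10 + next roll (6) = 16. Cumulative: 61
Frame 4: OPEN (6+2=8). Cumulative: 69
Frame 5: OPEN (4+5=9). Cumulative: 78
Frame 6: OPEN (2+4=6). Cumulative: 84
Frame 7: SPARE (0+10=10). 10 + next roll (4) = 14. Cumulative: 98
Frame 8: SPARE (4+6=10). 10 + next roll (10) = 20. Cumulative: 118
Frame 9: STRIKE. 10 + next two rolls (0+4) = 14. Cumulative: 132
Frame 10: OPEN. Sum of all frame-10 rolls (0+4) = 4. Cumulative: 136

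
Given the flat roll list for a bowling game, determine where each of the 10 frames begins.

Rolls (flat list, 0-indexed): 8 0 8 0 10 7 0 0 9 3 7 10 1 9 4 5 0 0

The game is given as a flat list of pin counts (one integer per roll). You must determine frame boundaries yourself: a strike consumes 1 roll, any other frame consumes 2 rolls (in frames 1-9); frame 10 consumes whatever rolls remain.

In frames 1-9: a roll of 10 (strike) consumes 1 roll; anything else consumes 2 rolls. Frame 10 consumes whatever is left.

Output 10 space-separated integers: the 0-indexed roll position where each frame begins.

Answer: 0 2 4 5 7 9 11 12 14 16

Derivation:
Frame 1 starts at roll index 0: rolls=8,0 (sum=8), consumes 2 rolls
Frame 2 starts at roll index 2: rolls=8,0 (sum=8), consumes 2 rolls
Frame 3 starts at roll index 4: roll=10 (strike), consumes 1 roll
Frame 4 starts at roll index 5: rolls=7,0 (sum=7), consumes 2 rolls
Frame 5 starts at roll index 7: rolls=0,9 (sum=9), consumes 2 rolls
Frame 6 starts at roll index 9: rolls=3,7 (sum=10), consumes 2 rolls
Frame 7 starts at roll index 11: roll=10 (strike), consumes 1 roll
Frame 8 starts at roll index 12: rolls=1,9 (sum=10), consumes 2 rolls
Frame 9 starts at roll index 14: rolls=4,5 (sum=9), consumes 2 rolls
Frame 10 starts at roll index 16: 2 remaining rolls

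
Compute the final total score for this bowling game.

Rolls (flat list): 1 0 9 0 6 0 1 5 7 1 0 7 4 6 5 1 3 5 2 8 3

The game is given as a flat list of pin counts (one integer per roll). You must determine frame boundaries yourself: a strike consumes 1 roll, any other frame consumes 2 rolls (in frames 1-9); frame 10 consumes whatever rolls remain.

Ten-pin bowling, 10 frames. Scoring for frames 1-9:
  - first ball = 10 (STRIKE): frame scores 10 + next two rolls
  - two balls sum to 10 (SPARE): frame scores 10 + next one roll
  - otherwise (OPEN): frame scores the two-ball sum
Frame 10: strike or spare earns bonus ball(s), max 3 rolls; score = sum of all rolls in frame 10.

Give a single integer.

Answer: 79

Derivation:
Frame 1: OPEN (1+0=1). Cumulative: 1
Frame 2: OPEN (9+0=9). Cumulative: 10
Frame 3: OPEN (6+0=6). Cumulative: 16
Frame 4: OPEN (1+5=6). Cumulative: 22
Frame 5: OPEN (7+1=8). Cumulative: 30
Frame 6: OPEN (0+7=7). Cumulative: 37
Frame 7: SPARE (4+6=10). 10 + next roll (5) = 15. Cumulative: 52
Frame 8: OPEN (5+1=6). Cumulative: 58
Frame 9: OPEN (3+5=8). Cumulative: 66
Frame 10: SPARE. Sum of all frame-10 rolls (2+8+3) = 13. Cumulative: 79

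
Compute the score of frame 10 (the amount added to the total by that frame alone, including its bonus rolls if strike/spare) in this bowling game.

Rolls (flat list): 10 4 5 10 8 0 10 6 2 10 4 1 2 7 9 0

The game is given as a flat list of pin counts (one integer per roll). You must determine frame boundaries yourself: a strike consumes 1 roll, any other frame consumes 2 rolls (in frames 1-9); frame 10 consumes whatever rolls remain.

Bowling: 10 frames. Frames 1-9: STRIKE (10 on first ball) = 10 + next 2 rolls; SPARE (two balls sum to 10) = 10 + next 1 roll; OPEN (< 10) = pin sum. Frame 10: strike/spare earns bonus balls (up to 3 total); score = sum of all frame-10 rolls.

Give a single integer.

Frame 1: STRIKE. 10 + next two rolls (4+5) = 19. Cumulative: 19
Frame 2: OPEN (4+5=9). Cumulative: 28
Frame 3: STRIKE. 10 + next two rolls (8+0) = 18. Cumulative: 46
Frame 4: OPEN (8+0=8). Cumulative: 54
Frame 5: STRIKE. 10 + next two rolls (6+2) = 18. Cumulative: 72
Frame 6: OPEN (6+2=8). Cumulative: 80
Frame 7: STRIKE. 10 + next two rolls (4+1) = 15. Cumulative: 95
Frame 8: OPEN (4+1=5). Cumulative: 100
Frame 9: OPEN (2+7=9). Cumulative: 109
Frame 10: OPEN. Sum of all frame-10 rolls (9+0) = 9. Cumulative: 118

Answer: 9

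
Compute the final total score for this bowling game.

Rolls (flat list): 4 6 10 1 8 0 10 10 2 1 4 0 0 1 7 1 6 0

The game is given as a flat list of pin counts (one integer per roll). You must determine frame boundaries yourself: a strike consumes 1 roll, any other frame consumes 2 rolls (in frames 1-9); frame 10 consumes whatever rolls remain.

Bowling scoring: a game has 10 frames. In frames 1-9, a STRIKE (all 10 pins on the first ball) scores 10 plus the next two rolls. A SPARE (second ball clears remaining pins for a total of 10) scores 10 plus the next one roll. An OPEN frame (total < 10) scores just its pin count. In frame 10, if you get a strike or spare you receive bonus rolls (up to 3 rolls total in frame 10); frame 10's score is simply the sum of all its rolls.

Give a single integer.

Frame 1: SPARE (4+6=10). 10 + next roll (10) = 20. Cumulative: 20
Frame 2: STRIKE. 10 + next two rolls (1+8) = 19. Cumulative: 39
Frame 3: OPEN (1+8=9). Cumulative: 48
Frame 4: SPARE (0+10=10). 10 + next roll (10) = 20. Cumulative: 68
Frame 5: STRIKE. 10 + next two rolls (2+1) = 13. Cumulative: 81
Frame 6: OPEN (2+1=3). Cumulative: 84
Frame 7: OPEN (4+0=4). Cumulative: 88
Frame 8: OPEN (0+1=1). Cumulative: 89
Frame 9: OPEN (7+1=8). Cumulative: 97
Frame 10: OPEN. Sum of all frame-10 rolls (6+0) = 6. Cumulative: 103

Answer: 103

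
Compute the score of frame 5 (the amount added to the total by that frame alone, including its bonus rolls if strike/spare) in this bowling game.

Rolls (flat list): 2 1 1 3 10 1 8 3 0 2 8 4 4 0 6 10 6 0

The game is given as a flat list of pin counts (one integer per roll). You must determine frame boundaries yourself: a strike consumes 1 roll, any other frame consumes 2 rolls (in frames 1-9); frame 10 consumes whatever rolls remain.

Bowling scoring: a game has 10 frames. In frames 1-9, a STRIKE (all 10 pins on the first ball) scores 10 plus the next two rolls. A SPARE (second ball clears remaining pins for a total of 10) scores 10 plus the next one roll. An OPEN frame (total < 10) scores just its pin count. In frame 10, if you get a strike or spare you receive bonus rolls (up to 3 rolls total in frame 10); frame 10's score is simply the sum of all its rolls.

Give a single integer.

Answer: 3

Derivation:
Frame 1: OPEN (2+1=3). Cumulative: 3
Frame 2: OPEN (1+3=4). Cumulative: 7
Frame 3: STRIKE. 10 + next two rolls (1+8) = 19. Cumulative: 26
Frame 4: OPEN (1+8=9). Cumulative: 35
Frame 5: OPEN (3+0=3). Cumulative: 38
Frame 6: SPARE (2+8=10). 10 + next roll (4) = 14. Cumulative: 52
Frame 7: OPEN (4+4=8). Cumulative: 60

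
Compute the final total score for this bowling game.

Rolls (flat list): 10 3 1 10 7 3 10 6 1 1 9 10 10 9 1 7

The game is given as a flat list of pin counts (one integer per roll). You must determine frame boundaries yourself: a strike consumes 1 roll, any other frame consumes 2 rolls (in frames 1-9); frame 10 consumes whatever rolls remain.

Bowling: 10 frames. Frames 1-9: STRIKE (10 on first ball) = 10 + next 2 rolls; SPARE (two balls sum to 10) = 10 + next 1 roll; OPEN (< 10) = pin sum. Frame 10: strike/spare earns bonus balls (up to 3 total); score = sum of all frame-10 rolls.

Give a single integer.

Frame 1: STRIKE. 10 + next two rolls (3+1) = 14. Cumulative: 14
Frame 2: OPEN (3+1=4). Cumulative: 18
Frame 3: STRIKE. 10 + next two rolls (7+3) = 20. Cumulative: 38
Frame 4: SPARE (7+3=10). 10 + next roll (10) = 20. Cumulative: 58
Frame 5: STRIKE. 10 + next two rolls (6+1) = 17. Cumulative: 75
Frame 6: OPEN (6+1=7). Cumulative: 82
Frame 7: SPARE (1+9=10). 10 + next roll (10) = 20. Cumulative: 102
Frame 8: STRIKE. 10 + next two rolls (10+9) = 29. Cumulative: 131
Frame 9: STRIKE. 10 + next two rolls (9+1) = 20. Cumulative: 151
Frame 10: SPARE. Sum of all frame-10 rolls (9+1+7) = 17. Cumulative: 168

Answer: 168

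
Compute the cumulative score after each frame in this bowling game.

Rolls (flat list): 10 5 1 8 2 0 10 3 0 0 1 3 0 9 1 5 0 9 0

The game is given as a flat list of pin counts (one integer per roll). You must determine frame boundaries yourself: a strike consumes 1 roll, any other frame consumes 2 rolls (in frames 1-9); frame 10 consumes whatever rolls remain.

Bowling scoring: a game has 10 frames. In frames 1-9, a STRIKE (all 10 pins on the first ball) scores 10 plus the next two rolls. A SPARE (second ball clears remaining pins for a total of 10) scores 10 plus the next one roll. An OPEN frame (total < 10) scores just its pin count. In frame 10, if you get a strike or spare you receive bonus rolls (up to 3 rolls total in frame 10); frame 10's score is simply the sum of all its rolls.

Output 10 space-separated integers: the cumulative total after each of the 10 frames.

Answer: 16 22 32 45 48 49 52 67 72 81

Derivation:
Frame 1: STRIKE. 10 + next two rolls (5+1) = 16. Cumulative: 16
Frame 2: OPEN (5+1=6). Cumulative: 22
Frame 3: SPARE (8+2=10). 10 + next roll (0) = 10. Cumulative: 32
Frame 4: SPARE (0+10=10). 10 + next roll (3) = 13. Cumulative: 45
Frame 5: OPEN (3+0=3). Cumulative: 48
Frame 6: OPEN (0+1=1). Cumulative: 49
Frame 7: OPEN (3+0=3). Cumulative: 52
Frame 8: SPARE (9+1=10). 10 + next roll (5) = 15. Cumulative: 67
Frame 9: OPEN (5+0=5). Cumulative: 72
Frame 10: OPEN. Sum of all frame-10 rolls (9+0) = 9. Cumulative: 81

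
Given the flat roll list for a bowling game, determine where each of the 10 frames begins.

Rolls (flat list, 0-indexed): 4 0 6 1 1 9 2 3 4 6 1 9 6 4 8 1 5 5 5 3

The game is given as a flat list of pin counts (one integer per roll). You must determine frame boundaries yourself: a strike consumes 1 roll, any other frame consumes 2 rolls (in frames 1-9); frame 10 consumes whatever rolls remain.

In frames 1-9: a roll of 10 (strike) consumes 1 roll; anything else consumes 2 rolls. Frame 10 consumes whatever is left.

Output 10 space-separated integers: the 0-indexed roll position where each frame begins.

Frame 1 starts at roll index 0: rolls=4,0 (sum=4), consumes 2 rolls
Frame 2 starts at roll index 2: rolls=6,1 (sum=7), consumes 2 rolls
Frame 3 starts at roll index 4: rolls=1,9 (sum=10), consumes 2 rolls
Frame 4 starts at roll index 6: rolls=2,3 (sum=5), consumes 2 rolls
Frame 5 starts at roll index 8: rolls=4,6 (sum=10), consumes 2 rolls
Frame 6 starts at roll index 10: rolls=1,9 (sum=10), consumes 2 rolls
Frame 7 starts at roll index 12: rolls=6,4 (sum=10), consumes 2 rolls
Frame 8 starts at roll index 14: rolls=8,1 (sum=9), consumes 2 rolls
Frame 9 starts at roll index 16: rolls=5,5 (sum=10), consumes 2 rolls
Frame 10 starts at roll index 18: 2 remaining rolls

Answer: 0 2 4 6 8 10 12 14 16 18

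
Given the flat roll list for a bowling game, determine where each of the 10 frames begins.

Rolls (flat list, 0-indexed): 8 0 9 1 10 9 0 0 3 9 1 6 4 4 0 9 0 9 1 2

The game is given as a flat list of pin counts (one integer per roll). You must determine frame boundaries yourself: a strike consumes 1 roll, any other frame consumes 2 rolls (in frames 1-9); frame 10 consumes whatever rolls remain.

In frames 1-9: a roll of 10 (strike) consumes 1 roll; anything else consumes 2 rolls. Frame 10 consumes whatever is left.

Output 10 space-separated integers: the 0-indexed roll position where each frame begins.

Frame 1 starts at roll index 0: rolls=8,0 (sum=8), consumes 2 rolls
Frame 2 starts at roll index 2: rolls=9,1 (sum=10), consumes 2 rolls
Frame 3 starts at roll index 4: roll=10 (strike), consumes 1 roll
Frame 4 starts at roll index 5: rolls=9,0 (sum=9), consumes 2 rolls
Frame 5 starts at roll index 7: rolls=0,3 (sum=3), consumes 2 rolls
Frame 6 starts at roll index 9: rolls=9,1 (sum=10), consumes 2 rolls
Frame 7 starts at roll index 11: rolls=6,4 (sum=10), consumes 2 rolls
Frame 8 starts at roll index 13: rolls=4,0 (sum=4), consumes 2 rolls
Frame 9 starts at roll index 15: rolls=9,0 (sum=9), consumes 2 rolls
Frame 10 starts at roll index 17: 3 remaining rolls

Answer: 0 2 4 5 7 9 11 13 15 17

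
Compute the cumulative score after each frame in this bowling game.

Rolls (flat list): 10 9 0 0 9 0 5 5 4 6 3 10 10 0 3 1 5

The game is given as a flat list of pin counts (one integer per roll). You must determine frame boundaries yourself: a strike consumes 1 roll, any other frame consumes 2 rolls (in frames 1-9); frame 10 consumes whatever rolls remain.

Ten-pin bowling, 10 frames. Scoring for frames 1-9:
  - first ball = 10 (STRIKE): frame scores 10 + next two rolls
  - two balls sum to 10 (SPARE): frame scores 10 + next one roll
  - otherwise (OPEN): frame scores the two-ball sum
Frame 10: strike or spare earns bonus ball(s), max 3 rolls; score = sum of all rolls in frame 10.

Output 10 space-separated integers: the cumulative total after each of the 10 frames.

Answer: 19 28 37 42 51 60 80 93 96 102

Derivation:
Frame 1: STRIKE. 10 + next two rolls (9+0) = 19. Cumulative: 19
Frame 2: OPEN (9+0=9). Cumulative: 28
Frame 3: OPEN (0+9=9). Cumulative: 37
Frame 4: OPEN (0+5=5). Cumulative: 42
Frame 5: OPEN (5+4=9). Cumulative: 51
Frame 6: OPEN (6+3=9). Cumulative: 60
Frame 7: STRIKE. 10 + next two rolls (10+0) = 20. Cumulative: 80
Frame 8: STRIKE. 10 + next two rolls (0+3) = 13. Cumulative: 93
Frame 9: OPEN (0+3=3). Cumulative: 96
Frame 10: OPEN. Sum of all frame-10 rolls (1+5) = 6. Cumulative: 102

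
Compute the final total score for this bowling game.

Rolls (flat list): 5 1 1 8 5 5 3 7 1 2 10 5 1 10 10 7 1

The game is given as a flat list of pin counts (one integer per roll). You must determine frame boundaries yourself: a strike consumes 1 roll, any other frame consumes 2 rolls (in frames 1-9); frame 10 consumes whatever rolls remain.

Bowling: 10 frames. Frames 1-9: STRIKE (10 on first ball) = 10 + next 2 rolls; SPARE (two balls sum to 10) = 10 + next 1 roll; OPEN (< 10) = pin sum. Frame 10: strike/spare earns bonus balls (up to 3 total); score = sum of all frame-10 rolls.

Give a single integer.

Frame 1: OPEN (5+1=6). Cumulative: 6
Frame 2: OPEN (1+8=9). Cumulative: 15
Frame 3: SPARE (5+5=10). 10 + next roll (3) = 13. Cumulative: 28
Frame 4: SPARE (3+7=10). 10 + next roll (1) = 11. Cumulative: 39
Frame 5: OPEN (1+2=3). Cumulative: 42
Frame 6: STRIKE. 10 + next two rolls (5+1) = 16. Cumulative: 58
Frame 7: OPEN (5+1=6). Cumulative: 64
Frame 8: STRIKE. 10 + next two rolls (10+7) = 27. Cumulative: 91
Frame 9: STRIKE. 10 + next two rolls (7+1) = 18. Cumulative: 109
Frame 10: OPEN. Sum of all frame-10 rolls (7+1) = 8. Cumulative: 117

Answer: 117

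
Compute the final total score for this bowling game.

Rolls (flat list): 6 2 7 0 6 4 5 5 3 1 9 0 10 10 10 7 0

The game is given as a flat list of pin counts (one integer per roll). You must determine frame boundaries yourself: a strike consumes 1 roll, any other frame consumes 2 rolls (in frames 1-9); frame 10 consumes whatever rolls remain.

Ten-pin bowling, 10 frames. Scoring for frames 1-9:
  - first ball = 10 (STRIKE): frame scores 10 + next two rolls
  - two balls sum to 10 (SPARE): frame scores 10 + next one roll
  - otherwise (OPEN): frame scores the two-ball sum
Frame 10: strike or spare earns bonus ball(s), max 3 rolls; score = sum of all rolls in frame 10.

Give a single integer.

Frame 1: OPEN (6+2=8). Cumulative: 8
Frame 2: OPEN (7+0=7). Cumulative: 15
Frame 3: SPARE (6+4=10). 10 + next roll (5) = 15. Cumulative: 30
Frame 4: SPARE (5+5=10). 10 + next roll (3) = 13. Cumulative: 43
Frame 5: OPEN (3+1=4). Cumulative: 47
Frame 6: OPEN (9+0=9). Cumulative: 56
Frame 7: STRIKE. 10 + next two rolls (10+10) = 30. Cumulative: 86
Frame 8: STRIKE. 10 + next two rolls (10+7) = 27. Cumulative: 113
Frame 9: STRIKE. 10 + next two rolls (7+0) = 17. Cumulative: 130
Frame 10: OPEN. Sum of all frame-10 rolls (7+0) = 7. Cumulative: 137

Answer: 137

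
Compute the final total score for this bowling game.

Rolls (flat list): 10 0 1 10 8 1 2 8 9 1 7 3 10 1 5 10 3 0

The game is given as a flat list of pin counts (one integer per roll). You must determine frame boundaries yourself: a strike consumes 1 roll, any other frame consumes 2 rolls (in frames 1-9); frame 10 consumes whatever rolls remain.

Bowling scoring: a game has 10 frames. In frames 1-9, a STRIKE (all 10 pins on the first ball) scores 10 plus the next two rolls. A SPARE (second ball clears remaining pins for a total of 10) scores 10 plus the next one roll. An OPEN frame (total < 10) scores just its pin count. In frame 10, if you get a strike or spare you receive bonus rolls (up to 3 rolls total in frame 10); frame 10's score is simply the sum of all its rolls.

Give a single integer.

Answer: 131

Derivation:
Frame 1: STRIKE. 10 + next two rolls (0+1) = 11. Cumulative: 11
Frame 2: OPEN (0+1=1). Cumulative: 12
Frame 3: STRIKE. 10 + next two rolls (8+1) = 19. Cumulative: 31
Frame 4: OPEN (8+1=9). Cumulative: 40
Frame 5: SPARE (2+8=10). 10 + next roll (9) = 19. Cumulative: 59
Frame 6: SPARE (9+1=10). 10 + next roll (7) = 17. Cumulative: 76
Frame 7: SPARE (7+3=10). 10 + next roll (10) = 20. Cumulative: 96
Frame 8: STRIKE. 10 + next two rolls (1+5) = 16. Cumulative: 112
Frame 9: OPEN (1+5=6). Cumulative: 118
Frame 10: STRIKE. Sum of all frame-10 rolls (10+3+0) = 13. Cumulative: 131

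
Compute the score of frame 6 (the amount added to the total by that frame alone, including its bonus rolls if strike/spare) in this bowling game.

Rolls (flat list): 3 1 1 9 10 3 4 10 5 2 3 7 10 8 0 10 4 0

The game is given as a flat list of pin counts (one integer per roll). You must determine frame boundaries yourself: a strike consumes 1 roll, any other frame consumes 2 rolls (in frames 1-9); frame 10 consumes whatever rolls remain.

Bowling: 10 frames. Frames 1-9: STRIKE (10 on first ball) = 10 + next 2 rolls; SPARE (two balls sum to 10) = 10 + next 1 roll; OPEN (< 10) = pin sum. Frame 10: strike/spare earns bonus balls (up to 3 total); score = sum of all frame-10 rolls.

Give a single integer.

Frame 1: OPEN (3+1=4). Cumulative: 4
Frame 2: SPARE (1+9=10). 10 + next roll (10) = 20. Cumulative: 24
Frame 3: STRIKE. 10 + next two rolls (3+4) = 17. Cumulative: 41
Frame 4: OPEN (3+4=7). Cumulative: 48
Frame 5: STRIKE. 10 + next two rolls (5+2) = 17. Cumulative: 65
Frame 6: OPEN (5+2=7). Cumulative: 72
Frame 7: SPARE (3+7=10). 10 + next roll (10) = 20. Cumulative: 92
Frame 8: STRIKE. 10 + next two rolls (8+0) = 18. Cumulative: 110

Answer: 7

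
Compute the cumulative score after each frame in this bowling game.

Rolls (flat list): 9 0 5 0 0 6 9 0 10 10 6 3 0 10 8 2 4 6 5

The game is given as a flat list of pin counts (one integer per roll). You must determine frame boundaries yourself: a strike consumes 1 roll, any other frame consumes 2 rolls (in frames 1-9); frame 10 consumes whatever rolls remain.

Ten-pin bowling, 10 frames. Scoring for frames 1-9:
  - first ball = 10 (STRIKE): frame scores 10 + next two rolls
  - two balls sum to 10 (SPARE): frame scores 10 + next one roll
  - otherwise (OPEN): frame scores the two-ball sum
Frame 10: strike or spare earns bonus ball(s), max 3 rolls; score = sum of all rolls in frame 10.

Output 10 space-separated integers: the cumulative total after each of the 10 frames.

Answer: 9 14 20 29 55 74 83 101 115 130

Derivation:
Frame 1: OPEN (9+0=9). Cumulative: 9
Frame 2: OPEN (5+0=5). Cumulative: 14
Frame 3: OPEN (0+6=6). Cumulative: 20
Frame 4: OPEN (9+0=9). Cumulative: 29
Frame 5: STRIKE. 10 + next two rolls (10+6) = 26. Cumulative: 55
Frame 6: STRIKE. 10 + next two rolls (6+3) = 19. Cumulative: 74
Frame 7: OPEN (6+3=9). Cumulative: 83
Frame 8: SPARE (0+10=10). 10 + next roll (8) = 18. Cumulative: 101
Frame 9: SPARE (8+2=10). 10 + next roll (4) = 14. Cumulative: 115
Frame 10: SPARE. Sum of all frame-10 rolls (4+6+5) = 15. Cumulative: 130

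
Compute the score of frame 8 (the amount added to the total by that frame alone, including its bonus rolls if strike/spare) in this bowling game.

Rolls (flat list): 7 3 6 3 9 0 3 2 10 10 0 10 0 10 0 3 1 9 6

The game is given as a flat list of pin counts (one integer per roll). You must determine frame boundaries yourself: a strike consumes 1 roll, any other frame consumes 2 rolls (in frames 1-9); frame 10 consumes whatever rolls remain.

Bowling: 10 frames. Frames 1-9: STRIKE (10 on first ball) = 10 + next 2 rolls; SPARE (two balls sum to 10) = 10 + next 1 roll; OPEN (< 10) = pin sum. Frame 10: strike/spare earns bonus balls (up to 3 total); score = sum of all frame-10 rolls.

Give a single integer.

Frame 1: SPARE (7+3=10). 10 + next roll (6) = 16. Cumulative: 16
Frame 2: OPEN (6+3=9). Cumulative: 25
Frame 3: OPEN (9+0=9). Cumulative: 34
Frame 4: OPEN (3+2=5). Cumulative: 39
Frame 5: STRIKE. 10 + next two rolls (10+0) = 20. Cumulative: 59
Frame 6: STRIKE. 10 + next two rolls (0+10) = 20. Cumulative: 79
Frame 7: SPARE (0+10=10). 10 + next roll (0) = 10. Cumulative: 89
Frame 8: SPARE (0+10=10). 10 + next roll (0) = 10. Cumulative: 99
Frame 9: OPEN (0+3=3). Cumulative: 102
Frame 10: SPARE. Sum of all frame-10 rolls (1+9+6) = 16. Cumulative: 118

Answer: 10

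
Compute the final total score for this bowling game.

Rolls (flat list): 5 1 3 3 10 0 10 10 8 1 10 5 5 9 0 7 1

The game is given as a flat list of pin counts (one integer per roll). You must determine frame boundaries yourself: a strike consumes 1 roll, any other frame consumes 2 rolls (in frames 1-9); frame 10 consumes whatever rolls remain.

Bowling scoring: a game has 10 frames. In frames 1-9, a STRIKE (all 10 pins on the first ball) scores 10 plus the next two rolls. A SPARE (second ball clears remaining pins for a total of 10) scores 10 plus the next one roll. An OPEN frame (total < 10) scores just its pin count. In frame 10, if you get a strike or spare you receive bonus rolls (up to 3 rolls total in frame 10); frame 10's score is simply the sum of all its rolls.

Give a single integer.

Answer: 136

Derivation:
Frame 1: OPEN (5+1=6). Cumulative: 6
Frame 2: OPEN (3+3=6). Cumulative: 12
Frame 3: STRIKE. 10 + next two rolls (0+10) = 20. Cumulative: 32
Frame 4: SPARE (0+10=10). 10 + next roll (10) = 20. Cumulative: 52
Frame 5: STRIKE. 10 + next two rolls (8+1) = 19. Cumulative: 71
Frame 6: OPEN (8+1=9). Cumulative: 80
Frame 7: STRIKE. 10 + next two rolls (5+5) = 20. Cumulative: 100
Frame 8: SPARE (5+5=10). 10 + next roll (9) = 19. Cumulative: 119
Frame 9: OPEN (9+0=9). Cumulative: 128
Frame 10: OPEN. Sum of all frame-10 rolls (7+1) = 8. Cumulative: 136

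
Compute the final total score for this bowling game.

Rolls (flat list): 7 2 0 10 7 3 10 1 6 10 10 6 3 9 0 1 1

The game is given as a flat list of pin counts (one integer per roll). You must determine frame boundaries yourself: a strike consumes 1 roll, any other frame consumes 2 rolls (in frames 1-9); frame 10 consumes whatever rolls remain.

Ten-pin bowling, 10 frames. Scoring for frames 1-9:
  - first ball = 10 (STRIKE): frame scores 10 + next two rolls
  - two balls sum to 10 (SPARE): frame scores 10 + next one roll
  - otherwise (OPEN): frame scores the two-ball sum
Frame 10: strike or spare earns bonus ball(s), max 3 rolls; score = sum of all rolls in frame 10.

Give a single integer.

Frame 1: OPEN (7+2=9). Cumulative: 9
Frame 2: SPARE (0+10=10). 10 + next roll (7) = 17. Cumulative: 26
Frame 3: SPARE (7+3=10). 10 + next roll (10) = 20. Cumulative: 46
Frame 4: STRIKE. 10 + next two rolls (1+6) = 17. Cumulative: 63
Frame 5: OPEN (1+6=7). Cumulative: 70
Frame 6: STRIKE. 10 + next two rolls (10+6) = 26. Cumulative: 96
Frame 7: STRIKE. 10 + next two rolls (6+3) = 19. Cumulative: 115
Frame 8: OPEN (6+3=9). Cumulative: 124
Frame 9: OPEN (9+0=9). Cumulative: 133
Frame 10: OPEN. Sum of all frame-10 rolls (1+1) = 2. Cumulative: 135

Answer: 135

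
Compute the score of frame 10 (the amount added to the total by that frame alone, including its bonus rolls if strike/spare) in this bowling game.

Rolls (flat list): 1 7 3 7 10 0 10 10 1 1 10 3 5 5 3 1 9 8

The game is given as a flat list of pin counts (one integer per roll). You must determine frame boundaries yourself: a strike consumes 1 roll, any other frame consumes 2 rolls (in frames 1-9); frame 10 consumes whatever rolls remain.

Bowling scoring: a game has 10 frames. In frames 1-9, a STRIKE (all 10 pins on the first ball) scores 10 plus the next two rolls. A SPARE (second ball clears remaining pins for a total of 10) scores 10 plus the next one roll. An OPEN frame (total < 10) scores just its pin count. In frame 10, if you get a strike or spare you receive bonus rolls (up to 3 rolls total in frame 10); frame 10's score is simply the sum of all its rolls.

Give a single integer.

Frame 1: OPEN (1+7=8). Cumulative: 8
Frame 2: SPARE (3+7=10). 10 + next roll (10) = 20. Cumulative: 28
Frame 3: STRIKE. 10 + next two rolls (0+10) = 20. Cumulative: 48
Frame 4: SPARE (0+10=10). 10 + next roll (10) = 20. Cumulative: 68
Frame 5: STRIKE. 10 + next two rolls (1+1) = 12. Cumulative: 80
Frame 6: OPEN (1+1=2). Cumulative: 82
Frame 7: STRIKE. 10 + next two rolls (3+5) = 18. Cumulative: 100
Frame 8: OPEN (3+5=8). Cumulative: 108
Frame 9: OPEN (5+3=8). Cumulative: 116
Frame 10: SPARE. Sum of all frame-10 rolls (1+9+8) = 18. Cumulative: 134

Answer: 18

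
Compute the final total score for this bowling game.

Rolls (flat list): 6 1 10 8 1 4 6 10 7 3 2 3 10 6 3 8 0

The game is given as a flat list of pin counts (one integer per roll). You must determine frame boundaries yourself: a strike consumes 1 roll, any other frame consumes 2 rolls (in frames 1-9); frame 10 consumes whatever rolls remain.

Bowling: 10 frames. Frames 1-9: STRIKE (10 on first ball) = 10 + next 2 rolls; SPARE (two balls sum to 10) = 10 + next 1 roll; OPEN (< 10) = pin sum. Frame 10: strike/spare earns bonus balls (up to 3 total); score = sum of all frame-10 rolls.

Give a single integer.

Answer: 128

Derivation:
Frame 1: OPEN (6+1=7). Cumulative: 7
Frame 2: STRIKE. 10 + next two rolls (8+1) = 19. Cumulative: 26
Frame 3: OPEN (8+1=9). Cumulative: 35
Frame 4: SPARE (4+6=10). 10 + next roll (10) = 20. Cumulative: 55
Frame 5: STRIKE. 10 + next two rolls (7+3) = 20. Cumulative: 75
Frame 6: SPARE (7+3=10). 10 + next roll (2) = 12. Cumulative: 87
Frame 7: OPEN (2+3=5). Cumulative: 92
Frame 8: STRIKE. 10 + next two rolls (6+3) = 19. Cumulative: 111
Frame 9: OPEN (6+3=9). Cumulative: 120
Frame 10: OPEN. Sum of all frame-10 rolls (8+0) = 8. Cumulative: 128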